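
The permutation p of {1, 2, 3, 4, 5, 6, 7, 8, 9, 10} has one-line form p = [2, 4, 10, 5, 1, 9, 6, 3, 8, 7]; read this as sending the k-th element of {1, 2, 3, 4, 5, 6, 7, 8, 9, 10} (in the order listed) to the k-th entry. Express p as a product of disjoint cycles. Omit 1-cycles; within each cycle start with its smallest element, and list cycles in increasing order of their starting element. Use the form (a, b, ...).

(1, 2, 4, 5)(3, 10, 7, 6, 9, 8)

Start at 1 and follow images: 1 → 2 → 4 → 5 → 1, giving the cycle (1, 2, 4, 5).
Continuing from each remaining unvisited element yields (1, 2, 4, 5)(3, 10, 7, 6, 9, 8).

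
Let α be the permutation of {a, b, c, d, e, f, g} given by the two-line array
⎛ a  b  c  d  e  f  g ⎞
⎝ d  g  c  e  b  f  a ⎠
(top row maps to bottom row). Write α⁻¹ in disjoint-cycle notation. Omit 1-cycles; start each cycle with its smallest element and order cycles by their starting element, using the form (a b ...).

First write α in disjoint cycles: (a d e b g).
The inverse reverses every cycle; in canonical form, α⁻¹ = (a g b e d).

(a g b e d)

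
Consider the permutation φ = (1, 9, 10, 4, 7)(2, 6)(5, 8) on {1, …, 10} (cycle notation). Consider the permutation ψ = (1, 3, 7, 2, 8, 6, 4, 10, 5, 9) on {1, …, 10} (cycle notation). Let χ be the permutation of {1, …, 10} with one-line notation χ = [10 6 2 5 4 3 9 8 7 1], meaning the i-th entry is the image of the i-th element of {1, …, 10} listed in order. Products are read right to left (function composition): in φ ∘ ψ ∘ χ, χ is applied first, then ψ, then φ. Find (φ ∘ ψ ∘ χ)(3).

5

Apply the permutations in order: χ(3) = 2, then ψ(2) = 8, then φ(8) = 5. So (φ ∘ ψ ∘ χ)(3) = 5.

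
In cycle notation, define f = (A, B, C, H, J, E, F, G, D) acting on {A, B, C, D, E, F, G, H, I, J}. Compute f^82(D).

D lies in the 9-cycle (A, B, C, H, J, E, F, G, D).
Since the cycle has length 9, f^82 acts on it the same as f^1 (82 mod 9 = 1).
Stepping 1 place around the cycle: D → A.

A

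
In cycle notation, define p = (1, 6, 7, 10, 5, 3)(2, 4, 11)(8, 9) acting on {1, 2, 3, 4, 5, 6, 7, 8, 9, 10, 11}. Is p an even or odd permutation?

even

The cycle lengths are 6, 3, 2.
A cycle of length ℓ contributes ℓ−1 transpositions, so p is a product of 5 + 2 + 1 = 8 transpositions — even.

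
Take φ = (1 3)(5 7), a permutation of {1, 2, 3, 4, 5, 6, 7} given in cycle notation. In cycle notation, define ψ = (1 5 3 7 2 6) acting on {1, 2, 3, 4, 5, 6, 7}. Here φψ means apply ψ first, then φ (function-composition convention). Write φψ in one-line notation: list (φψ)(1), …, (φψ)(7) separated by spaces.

7 6 5 4 1 3 2

For each element, apply ψ then φ: 1 → 5 → 7; 2 → 6 → 6; 3 → 7 → 5; 4 → 4 → 4; 5 → 3 → 1; 6 → 1 → 3; 7 → 2 → 2.
So φψ in one-line form is 7 6 5 4 1 3 2.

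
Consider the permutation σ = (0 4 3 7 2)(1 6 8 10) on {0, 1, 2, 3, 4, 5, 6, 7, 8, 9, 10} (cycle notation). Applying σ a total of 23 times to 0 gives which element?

7

0 lies in the 5-cycle (0 4 3 7 2).
Powers repeat with period 5 on this cycle, and 23 mod 5 = 3, so σ^23(0) = σ^3(0).
Stepping 3 places around the cycle: 0 → 4 → 3 → 7.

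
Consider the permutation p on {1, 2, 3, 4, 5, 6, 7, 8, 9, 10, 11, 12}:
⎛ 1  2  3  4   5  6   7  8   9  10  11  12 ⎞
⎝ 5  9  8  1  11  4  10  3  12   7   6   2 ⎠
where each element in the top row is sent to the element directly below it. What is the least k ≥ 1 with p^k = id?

Decomposing into disjoint cycles gives cycle lengths 5, 3, 2, 2.
The order is lcm(5, 3, 2, 2) = 30.

30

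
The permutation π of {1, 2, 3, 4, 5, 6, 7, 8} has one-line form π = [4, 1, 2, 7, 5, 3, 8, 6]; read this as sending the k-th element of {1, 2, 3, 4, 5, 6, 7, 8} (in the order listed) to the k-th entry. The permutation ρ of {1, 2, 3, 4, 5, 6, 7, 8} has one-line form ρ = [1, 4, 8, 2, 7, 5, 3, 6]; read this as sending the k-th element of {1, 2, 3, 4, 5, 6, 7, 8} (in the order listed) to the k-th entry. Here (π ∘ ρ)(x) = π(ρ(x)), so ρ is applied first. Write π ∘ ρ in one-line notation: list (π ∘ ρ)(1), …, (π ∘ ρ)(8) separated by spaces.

For each element, apply ρ then π: 1 → 1 → 4; 2 → 4 → 7; 3 → 8 → 6; 4 → 2 → 1; 5 → 7 → 8; 6 → 5 → 5; 7 → 3 → 2; 8 → 6 → 3.
Collecting the images, π ∘ ρ = [4 7 6 1 8 5 2 3].

4 7 6 1 8 5 2 3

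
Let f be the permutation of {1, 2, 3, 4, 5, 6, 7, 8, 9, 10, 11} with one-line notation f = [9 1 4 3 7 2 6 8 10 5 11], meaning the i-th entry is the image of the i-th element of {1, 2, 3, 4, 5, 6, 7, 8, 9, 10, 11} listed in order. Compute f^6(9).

Tracing 9 → 10 → … returns to 9 after 7 steps, so 9 lies in a 7-cycle (1, 9, 10, 5, 7, 6, 2).
Stepping 6 places around the cycle: 9 → 10 → 5 → 7 → 6 → 2 → 1.

1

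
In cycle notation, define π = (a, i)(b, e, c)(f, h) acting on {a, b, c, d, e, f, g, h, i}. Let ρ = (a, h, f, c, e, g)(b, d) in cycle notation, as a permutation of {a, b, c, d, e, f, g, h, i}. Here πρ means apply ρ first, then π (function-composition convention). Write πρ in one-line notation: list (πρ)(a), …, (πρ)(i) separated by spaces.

f d c e g b i h a

(πρ)(x) = π(ρ(x)). Computing each image: π(ρ(a)) = π(h) = f, π(ρ(b)) = π(d) = d, π(ρ(c)) = π(e) = c, π(ρ(d)) = π(b) = e, π(ρ(e)) = π(g) = g, π(ρ(f)) = π(c) = b, π(ρ(g)) = π(a) = i, π(ρ(h)) = π(f) = h, π(ρ(i)) = π(i) = a.
Hence πρ = [f d c e g b i h a].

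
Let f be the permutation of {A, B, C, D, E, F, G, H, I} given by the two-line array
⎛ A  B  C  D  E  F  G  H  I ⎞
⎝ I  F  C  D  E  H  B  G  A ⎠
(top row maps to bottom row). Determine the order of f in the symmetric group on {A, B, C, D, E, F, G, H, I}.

4

Writing f as disjoint cycles, the cycle lengths are 4, 2, 1, 1, 1.
The order is lcm(4, 2) = 4.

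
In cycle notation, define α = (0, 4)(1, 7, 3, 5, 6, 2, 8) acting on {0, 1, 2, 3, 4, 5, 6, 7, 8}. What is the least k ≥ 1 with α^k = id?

The disjoint cycles have lengths 7, 2.
The order is lcm(7, 2) = 14.

14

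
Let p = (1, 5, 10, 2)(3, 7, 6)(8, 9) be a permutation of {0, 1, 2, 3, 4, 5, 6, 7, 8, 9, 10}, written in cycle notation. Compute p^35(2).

2 lies in the 4-cycle (1, 5, 10, 2).
Powers repeat with period 4 on this cycle, and 35 mod 4 = 3, so p^35(2) = p^3(2).
Stepping 3 places around the cycle: 2 → 1 → 5 → 10.

10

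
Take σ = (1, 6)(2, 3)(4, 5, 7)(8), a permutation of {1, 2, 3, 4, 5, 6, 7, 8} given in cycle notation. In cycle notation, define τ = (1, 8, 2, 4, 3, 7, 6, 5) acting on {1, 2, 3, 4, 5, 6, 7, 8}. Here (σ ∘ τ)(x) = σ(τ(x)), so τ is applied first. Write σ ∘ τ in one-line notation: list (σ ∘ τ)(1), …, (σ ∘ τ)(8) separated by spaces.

8 5 4 2 6 7 1 3

Chase each element through τ then σ: 1 → 8 → 8; 2 → 4 → 5; 3 → 7 → 4; 4 → 3 → 2; 5 → 1 → 6; 6 → 5 → 7; 7 → 6 → 1; 8 → 2 → 3.
So σ ∘ τ in one-line form is 8 5 4 2 6 7 1 3.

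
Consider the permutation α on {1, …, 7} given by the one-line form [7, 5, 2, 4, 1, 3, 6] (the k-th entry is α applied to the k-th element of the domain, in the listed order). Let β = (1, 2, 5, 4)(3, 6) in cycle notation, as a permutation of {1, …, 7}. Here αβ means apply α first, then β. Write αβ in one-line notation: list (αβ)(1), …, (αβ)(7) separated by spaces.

7 4 5 1 2 6 3

(αβ)(x) = β(α(x)). Computing each image: β(α(1)) = β(7) = 7, β(α(2)) = β(5) = 4, β(α(3)) = β(2) = 5, β(α(4)) = β(4) = 1, β(α(5)) = β(1) = 2, β(α(6)) = β(3) = 6, β(α(7)) = β(6) = 3.
Hence αβ = [7 4 5 1 2 6 3].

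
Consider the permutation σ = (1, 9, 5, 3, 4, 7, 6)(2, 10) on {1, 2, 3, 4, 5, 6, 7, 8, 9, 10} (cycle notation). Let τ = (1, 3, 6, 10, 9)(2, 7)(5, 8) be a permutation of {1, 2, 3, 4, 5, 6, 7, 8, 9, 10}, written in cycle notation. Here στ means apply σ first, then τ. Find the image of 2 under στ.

9

σ(2) = 10, then τ(10) = 9; composing gives (στ)(2) = 9.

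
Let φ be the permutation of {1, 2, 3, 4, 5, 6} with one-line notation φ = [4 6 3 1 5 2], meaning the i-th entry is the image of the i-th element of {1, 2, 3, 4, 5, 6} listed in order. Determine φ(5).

5 is element number 5 of the domain, and entry number 5 of the one-line form is 5, so φ(5) = 5.

5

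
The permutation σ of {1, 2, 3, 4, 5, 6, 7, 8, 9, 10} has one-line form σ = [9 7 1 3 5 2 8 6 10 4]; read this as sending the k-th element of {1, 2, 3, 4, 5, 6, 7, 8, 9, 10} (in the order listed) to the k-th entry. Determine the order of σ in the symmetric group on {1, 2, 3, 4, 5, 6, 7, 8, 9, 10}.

20

Decomposing into disjoint cycles gives cycle lengths 5, 4, 1.
The order of σ is the least common multiple of its cycle lengths: lcm(5, 4) = 20.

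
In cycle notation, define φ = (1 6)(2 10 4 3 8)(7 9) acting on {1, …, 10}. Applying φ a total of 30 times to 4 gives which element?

4 lies in the 5-cycle (2 10 4 3 8).
On a 5-cycle, φ^5 is the identity, so φ^30 = φ^0 there (30 ≡ 0 mod 5).
So φ^30(4) = 4.

4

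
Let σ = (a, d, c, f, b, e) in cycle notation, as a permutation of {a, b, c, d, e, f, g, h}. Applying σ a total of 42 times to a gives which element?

a

a lies in the 6-cycle (a, d, c, f, b, e).
Since the cycle has length 6, σ^42 acts on it the same as σ^0 (42 mod 6 = 0).
So σ^42(a) = a.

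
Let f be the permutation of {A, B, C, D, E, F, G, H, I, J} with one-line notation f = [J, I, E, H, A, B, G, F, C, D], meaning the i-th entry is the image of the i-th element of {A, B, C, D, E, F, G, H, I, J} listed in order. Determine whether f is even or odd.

In disjoint-cycle form the cycle lengths are 9, 1.
A cycle is odd iff its length is even; f has 0 even-length cycles, so sgn(f) = (−1)^0 and f is even.

even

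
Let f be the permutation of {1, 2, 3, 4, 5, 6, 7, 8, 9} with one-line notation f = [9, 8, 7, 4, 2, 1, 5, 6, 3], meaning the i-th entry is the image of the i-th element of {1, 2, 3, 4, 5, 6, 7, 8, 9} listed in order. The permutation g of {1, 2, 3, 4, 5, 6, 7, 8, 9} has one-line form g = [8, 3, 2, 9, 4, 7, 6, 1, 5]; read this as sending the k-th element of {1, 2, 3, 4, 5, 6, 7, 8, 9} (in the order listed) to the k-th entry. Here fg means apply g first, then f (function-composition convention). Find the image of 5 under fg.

g(5) = 4, then f(4) = 4; composing gives (fg)(5) = 4.

4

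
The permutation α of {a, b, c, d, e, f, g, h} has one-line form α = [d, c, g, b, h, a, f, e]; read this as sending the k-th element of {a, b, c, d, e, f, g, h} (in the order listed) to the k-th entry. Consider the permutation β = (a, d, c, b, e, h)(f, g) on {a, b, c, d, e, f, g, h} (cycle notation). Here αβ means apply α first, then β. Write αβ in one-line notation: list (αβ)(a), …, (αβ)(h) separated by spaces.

c b f e a d g h

(αβ)(x) = β(α(x)). Computing each image: β(α(a)) = β(d) = c, β(α(b)) = β(c) = b, β(α(c)) = β(g) = f, β(α(d)) = β(b) = e, β(α(e)) = β(h) = a, β(α(f)) = β(a) = d, β(α(g)) = β(f) = g, β(α(h)) = β(e) = h.
Hence αβ = [c b f e a d g h].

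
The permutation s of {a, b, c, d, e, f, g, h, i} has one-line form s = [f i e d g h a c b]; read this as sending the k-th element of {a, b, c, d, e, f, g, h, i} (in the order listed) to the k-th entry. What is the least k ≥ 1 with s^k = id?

6

Writing s as disjoint cycles, the cycle lengths are 6, 2, 1.
Since disjoint cycles commute, ord(s) = lcm(6, 2) = 6.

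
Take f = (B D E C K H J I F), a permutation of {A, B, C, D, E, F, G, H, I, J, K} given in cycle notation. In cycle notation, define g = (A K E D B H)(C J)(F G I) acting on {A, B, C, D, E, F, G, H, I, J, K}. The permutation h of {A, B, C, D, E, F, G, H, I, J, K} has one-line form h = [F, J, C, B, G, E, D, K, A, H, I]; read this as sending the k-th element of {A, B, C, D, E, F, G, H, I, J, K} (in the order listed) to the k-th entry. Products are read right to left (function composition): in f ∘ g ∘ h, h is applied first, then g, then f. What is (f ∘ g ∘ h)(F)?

Chase F: h(F) = E; g(E) = D; f(D) = E. Hence (f ∘ g ∘ h)(F) = E.

E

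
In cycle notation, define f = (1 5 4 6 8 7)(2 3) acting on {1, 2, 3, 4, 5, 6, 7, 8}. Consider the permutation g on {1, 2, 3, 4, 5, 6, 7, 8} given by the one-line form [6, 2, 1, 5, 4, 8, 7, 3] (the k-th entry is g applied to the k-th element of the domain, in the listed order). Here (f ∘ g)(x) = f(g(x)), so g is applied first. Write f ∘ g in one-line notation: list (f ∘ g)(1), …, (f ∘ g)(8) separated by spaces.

8 3 5 4 6 7 1 2

Chase each element through g then f: 1 → 6 → 8; 2 → 2 → 3; 3 → 1 → 5; 4 → 5 → 4; 5 → 4 → 6; 6 → 8 → 7; 7 → 7 → 1; 8 → 3 → 2.
So f ∘ g in one-line form is 8 3 5 4 6 7 1 2.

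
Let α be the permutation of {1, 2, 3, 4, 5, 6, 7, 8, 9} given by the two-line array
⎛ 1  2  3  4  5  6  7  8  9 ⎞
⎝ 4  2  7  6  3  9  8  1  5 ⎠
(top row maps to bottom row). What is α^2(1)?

6

Tracing 1 → 4 → … returns to 1 after 8 steps, so 1 lies in an 8-cycle (1, 4, 6, 9, 5, 3, 7, 8).
Stepping 2 places around the cycle: 1 → 4 → 6.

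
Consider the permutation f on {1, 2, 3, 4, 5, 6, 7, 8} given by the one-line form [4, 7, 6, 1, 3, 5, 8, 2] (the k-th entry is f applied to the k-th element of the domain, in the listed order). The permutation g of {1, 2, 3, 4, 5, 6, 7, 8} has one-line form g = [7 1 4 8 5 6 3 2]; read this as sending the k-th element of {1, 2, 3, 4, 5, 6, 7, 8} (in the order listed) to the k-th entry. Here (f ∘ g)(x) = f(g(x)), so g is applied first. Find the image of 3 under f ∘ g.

1

First apply g: g(3) = 4, then f(4) = 1. Thus (f ∘ g)(3) = 1.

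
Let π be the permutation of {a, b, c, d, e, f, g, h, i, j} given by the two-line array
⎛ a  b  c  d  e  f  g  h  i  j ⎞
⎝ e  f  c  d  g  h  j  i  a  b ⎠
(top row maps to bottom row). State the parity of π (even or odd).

odd

In disjoint-cycle form the cycle lengths are 8, 1, 1.
A cycle of length ℓ contributes ℓ−1 transpositions, so π is a product of 7 transpositions — odd.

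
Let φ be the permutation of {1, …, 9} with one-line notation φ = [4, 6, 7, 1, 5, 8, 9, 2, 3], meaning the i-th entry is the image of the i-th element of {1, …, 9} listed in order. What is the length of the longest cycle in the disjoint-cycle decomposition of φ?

3

Decomposing into disjoint cycles gives (1, 4)(2, 6, 8)(3, 7, 9); the longest has length 3.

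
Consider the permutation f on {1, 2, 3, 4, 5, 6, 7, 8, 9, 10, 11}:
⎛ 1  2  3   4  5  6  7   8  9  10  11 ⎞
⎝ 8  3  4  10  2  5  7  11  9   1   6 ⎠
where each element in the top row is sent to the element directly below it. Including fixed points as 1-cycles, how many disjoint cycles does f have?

The cycle decomposition is (1 8 11 6 5 2 3 4 10)(7)(9), which has 3 cycles (counting 1-cycles).

3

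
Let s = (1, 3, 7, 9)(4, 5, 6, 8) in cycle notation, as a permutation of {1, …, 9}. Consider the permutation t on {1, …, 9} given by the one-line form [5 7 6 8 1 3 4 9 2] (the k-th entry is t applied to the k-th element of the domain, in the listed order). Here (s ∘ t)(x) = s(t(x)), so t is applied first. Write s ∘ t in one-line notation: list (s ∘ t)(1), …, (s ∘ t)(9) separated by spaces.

6 9 8 4 3 7 5 1 2

Chase each element through t then s: 1 → 5 → 6; 2 → 7 → 9; 3 → 6 → 8; 4 → 8 → 4; 5 → 1 → 3; 6 → 3 → 7; 7 → 4 → 5; 8 → 9 → 1; 9 → 2 → 2.
So s ∘ t in one-line form is 6 9 8 4 3 7 5 1 2.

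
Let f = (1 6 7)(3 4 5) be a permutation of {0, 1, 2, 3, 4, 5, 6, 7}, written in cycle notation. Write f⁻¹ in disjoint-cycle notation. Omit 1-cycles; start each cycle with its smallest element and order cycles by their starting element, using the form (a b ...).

If f sends a → b within a cycle, f⁻¹ sends b → a; equivalently, reverse each cycle.
Reversing each cycle of f and rotating so the smallest element leads gives (1 7 6)(3 5 4).

(1 7 6)(3 5 4)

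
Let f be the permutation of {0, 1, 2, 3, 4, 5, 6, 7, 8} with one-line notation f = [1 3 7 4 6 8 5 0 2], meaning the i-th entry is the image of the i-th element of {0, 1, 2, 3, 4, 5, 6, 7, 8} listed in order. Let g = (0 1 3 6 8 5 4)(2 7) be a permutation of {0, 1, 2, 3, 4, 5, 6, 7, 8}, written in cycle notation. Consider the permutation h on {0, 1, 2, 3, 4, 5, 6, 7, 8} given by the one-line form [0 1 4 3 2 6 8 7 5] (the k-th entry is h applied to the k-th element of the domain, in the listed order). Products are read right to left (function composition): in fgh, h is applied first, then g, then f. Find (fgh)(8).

6

(fgh)(8) = f(g(h(8))). h(8) = 5, then g(5) = 4, then f(4) = 6, so the result is 6.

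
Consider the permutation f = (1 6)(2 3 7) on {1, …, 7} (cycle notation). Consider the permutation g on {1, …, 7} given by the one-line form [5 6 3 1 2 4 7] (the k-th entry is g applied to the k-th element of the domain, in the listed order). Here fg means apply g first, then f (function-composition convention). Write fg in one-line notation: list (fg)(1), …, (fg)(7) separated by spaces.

Chase each element through g then f: 1 → 5 → 5; 2 → 6 → 1; 3 → 3 → 7; 4 → 1 → 6; 5 → 2 → 3; 6 → 4 → 4; 7 → 7 → 2.
So fg in one-line form is 5 1 7 6 3 4 2.

5 1 7 6 3 4 2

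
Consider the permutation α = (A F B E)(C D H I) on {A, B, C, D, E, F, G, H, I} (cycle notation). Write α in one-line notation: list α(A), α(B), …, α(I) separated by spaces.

F E D H A B G I C

Image by image: A↦F, B↦E, C↦D, D↦H, E↦A, F↦B, G↦G, H↦I, I↦C.
So the one-line form is F E D H A B G I C.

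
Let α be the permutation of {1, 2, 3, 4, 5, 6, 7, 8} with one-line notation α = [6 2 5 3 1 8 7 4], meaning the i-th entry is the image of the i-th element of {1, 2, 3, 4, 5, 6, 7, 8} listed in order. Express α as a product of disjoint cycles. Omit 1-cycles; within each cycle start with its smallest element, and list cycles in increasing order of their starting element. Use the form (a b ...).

Start at 1 and follow images: 1 → 6 → 8 → 4 → 3 → 5 → 1, giving the cycle (1 6 8 4 3 5).
Continuing from each remaining unvisited element yields (1 6 8 4 3 5).

(1 6 8 4 3 5)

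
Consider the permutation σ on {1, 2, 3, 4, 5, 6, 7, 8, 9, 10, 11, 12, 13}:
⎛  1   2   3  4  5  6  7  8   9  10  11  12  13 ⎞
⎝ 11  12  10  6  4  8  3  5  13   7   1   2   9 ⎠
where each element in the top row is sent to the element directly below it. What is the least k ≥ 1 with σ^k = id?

12

Writing σ as disjoint cycles, the cycle lengths are 4, 3, 2, 2, 2.
Since disjoint cycles commute, ord(σ) = lcm(4, 3, 2, 2, 2) = 12.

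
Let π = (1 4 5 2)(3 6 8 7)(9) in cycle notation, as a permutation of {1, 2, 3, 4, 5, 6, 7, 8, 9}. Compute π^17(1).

1 lies in the 4-cycle (1 4 5 2).
Powers repeat with period 4 on this cycle, and 17 mod 4 = 1, so π^17(1) = π^1(1).
Advancing 1 step from 1: 1 → 4.

4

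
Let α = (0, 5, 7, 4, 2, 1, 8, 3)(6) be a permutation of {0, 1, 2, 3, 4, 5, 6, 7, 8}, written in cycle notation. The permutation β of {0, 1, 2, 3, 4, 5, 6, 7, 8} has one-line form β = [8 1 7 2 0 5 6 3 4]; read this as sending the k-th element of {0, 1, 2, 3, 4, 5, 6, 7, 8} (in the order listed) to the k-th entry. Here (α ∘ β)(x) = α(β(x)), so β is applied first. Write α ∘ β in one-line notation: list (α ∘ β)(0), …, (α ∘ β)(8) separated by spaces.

3 8 4 1 5 7 6 0 2

(α ∘ β)(x) = α(β(x)). Computing each image: α(β(0)) = α(8) = 3, α(β(1)) = α(1) = 8, α(β(2)) = α(7) = 4, α(β(3)) = α(2) = 1, α(β(4)) = α(0) = 5, α(β(5)) = α(5) = 7, α(β(6)) = α(6) = 6, α(β(7)) = α(3) = 0, α(β(8)) = α(4) = 2.
Hence α ∘ β = [3 8 4 1 5 7 6 0 2].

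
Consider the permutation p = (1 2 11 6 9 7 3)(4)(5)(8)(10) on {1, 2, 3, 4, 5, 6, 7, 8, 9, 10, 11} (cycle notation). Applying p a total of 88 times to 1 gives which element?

1 lies in the 7-cycle (1 2 11 6 9 7 3).
On a 7-cycle, p^7 is the identity, so p^88 = p^4 there (88 ≡ 4 mod 7).
Stepping 4 places around the cycle: 1 → 2 → 11 → 6 → 9.

9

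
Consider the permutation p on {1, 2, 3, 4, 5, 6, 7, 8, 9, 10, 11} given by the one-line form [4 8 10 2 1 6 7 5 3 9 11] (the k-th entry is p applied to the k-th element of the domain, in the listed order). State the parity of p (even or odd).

In disjoint-cycle form the cycle lengths are 5, 3, 1, 1, 1.
A cycle is odd iff its length is even; p has 0 even-length cycles, so sgn(p) = (−1)^0 and p is even.

even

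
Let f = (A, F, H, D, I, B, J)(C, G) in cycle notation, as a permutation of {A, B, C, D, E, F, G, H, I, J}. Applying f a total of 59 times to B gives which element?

B lies in the 7-cycle (A, F, H, D, I, B, J).
Powers repeat with period 7 on this cycle, and 59 mod 7 = 3, so f^59(B) = f^3(B).
Stepping 3 places around the cycle: B → J → A → F.

F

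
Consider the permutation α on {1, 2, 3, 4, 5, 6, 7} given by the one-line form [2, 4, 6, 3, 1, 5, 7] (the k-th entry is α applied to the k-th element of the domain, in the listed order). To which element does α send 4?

4 is element number 4 of the domain, and entry number 4 of the one-line form is 3, so α(4) = 3.

3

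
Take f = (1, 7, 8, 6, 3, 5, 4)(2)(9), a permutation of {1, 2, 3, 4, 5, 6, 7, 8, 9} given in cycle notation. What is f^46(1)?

1 lies in the 7-cycle (1, 7, 8, 6, 3, 5, 4).
On a 7-cycle, f^7 is the identity, so f^46 = f^4 there (46 ≡ 4 mod 7).
Advancing 4 steps from 1: 1 → 7 → 8 → 6 → 3.

3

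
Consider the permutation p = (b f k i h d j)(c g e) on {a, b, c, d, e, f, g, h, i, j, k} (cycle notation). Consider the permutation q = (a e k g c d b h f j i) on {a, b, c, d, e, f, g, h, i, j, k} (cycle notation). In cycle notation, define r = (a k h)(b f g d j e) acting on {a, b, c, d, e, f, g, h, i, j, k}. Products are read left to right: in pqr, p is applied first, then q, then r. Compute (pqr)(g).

h

(pqr)(g) = r(q(p(g))). p(g) = e, then q(e) = k, then r(k) = h, so the result is h.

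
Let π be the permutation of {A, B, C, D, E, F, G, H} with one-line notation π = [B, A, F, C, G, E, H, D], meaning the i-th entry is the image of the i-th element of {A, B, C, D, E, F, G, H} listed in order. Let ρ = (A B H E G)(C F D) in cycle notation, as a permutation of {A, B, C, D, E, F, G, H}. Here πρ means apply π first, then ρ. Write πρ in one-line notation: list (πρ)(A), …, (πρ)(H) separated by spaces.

H B D F A G E C

(πρ)(x) = ρ(π(x)). Computing each image: ρ(π(A)) = ρ(B) = H, ρ(π(B)) = ρ(A) = B, ρ(π(C)) = ρ(F) = D, ρ(π(D)) = ρ(C) = F, ρ(π(E)) = ρ(G) = A, ρ(π(F)) = ρ(E) = G, ρ(π(G)) = ρ(H) = E, ρ(π(H)) = ρ(D) = C.
Hence πρ = [H B D F A G E C].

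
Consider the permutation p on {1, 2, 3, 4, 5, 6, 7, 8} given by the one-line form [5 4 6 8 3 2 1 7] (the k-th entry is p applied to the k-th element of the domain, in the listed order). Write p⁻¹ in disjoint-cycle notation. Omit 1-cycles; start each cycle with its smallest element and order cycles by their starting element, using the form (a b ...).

(1 7 8 4 2 6 3 5)

First write p in disjoint cycles: (1 5 3 6 2 4 8 7).
The inverse reverses every cycle; in canonical form, p⁻¹ = (1 7 8 4 2 6 3 5).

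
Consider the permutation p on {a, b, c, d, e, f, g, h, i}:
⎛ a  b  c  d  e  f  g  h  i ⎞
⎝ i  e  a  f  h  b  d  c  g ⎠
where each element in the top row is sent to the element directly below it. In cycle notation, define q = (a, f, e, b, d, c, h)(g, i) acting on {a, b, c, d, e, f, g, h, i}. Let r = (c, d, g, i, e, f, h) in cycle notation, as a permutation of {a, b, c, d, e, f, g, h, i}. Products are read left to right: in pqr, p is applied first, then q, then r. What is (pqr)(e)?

Apply the permutations in order: p(e) = h, then q(h) = a, then r(a) = a. So (pqr)(e) = a.

a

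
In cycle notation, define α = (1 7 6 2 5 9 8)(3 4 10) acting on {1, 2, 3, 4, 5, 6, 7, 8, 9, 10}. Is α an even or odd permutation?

The cycle lengths are 7, 3.
A cycle is odd iff its length is even; α has 0 even-length cycles, so sgn(α) = (−1)^0 and α is even.

even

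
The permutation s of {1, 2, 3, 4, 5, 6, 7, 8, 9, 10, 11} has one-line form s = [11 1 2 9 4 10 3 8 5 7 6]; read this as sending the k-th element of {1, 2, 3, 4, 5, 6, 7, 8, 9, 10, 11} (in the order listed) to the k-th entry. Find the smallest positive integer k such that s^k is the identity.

21

The disjoint-cycle form of s has cycle lengths 7, 3, 1.
Since disjoint cycles commute, ord(s) = lcm(7, 3) = 21.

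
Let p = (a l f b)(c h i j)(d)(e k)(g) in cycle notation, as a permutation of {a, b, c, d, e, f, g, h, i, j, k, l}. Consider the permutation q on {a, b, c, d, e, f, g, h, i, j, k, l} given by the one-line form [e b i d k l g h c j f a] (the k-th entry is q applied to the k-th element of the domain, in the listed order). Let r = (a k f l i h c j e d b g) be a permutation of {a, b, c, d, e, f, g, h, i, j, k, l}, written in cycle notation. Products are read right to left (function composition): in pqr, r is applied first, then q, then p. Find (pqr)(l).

h

Chase l: r(l) = i; q(i) = c; p(c) = h. Hence (pqr)(l) = h.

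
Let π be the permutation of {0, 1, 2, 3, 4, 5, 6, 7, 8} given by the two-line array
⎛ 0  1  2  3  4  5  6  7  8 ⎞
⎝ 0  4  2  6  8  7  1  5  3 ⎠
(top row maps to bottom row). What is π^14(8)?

4

Tracing 8 → 3 → … returns to 8 after 5 steps, so 8 lies in a 5-cycle (1 4 8 3 6).
Since the cycle has length 5, π^14 acts on it the same as π^4 (14 mod 5 = 4).
Stepping 4 places around the cycle: 8 → 3 → 6 → 1 → 4.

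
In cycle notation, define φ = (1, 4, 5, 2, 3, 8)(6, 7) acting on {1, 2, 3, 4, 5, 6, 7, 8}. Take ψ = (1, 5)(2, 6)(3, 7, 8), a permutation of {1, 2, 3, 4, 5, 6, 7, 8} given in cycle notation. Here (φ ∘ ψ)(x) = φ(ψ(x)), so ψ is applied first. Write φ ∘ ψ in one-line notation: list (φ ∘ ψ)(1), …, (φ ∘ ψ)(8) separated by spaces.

2 7 6 5 4 3 1 8

For each element, apply ψ then φ: 1 → 5 → 2; 2 → 6 → 7; 3 → 7 → 6; 4 → 4 → 5; 5 → 1 → 4; 6 → 2 → 3; 7 → 8 → 1; 8 → 3 → 8.
Collecting the images, φ ∘ ψ = [2 7 6 5 4 3 1 8].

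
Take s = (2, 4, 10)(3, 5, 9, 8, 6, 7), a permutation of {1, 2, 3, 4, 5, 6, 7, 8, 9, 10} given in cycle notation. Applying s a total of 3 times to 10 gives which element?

10 lies in the 3-cycle (2, 4, 10).
Since the cycle has length 3, s^3 acts on it the same as s^0 (3 mod 3 = 0).
So s^3(10) = 10.

10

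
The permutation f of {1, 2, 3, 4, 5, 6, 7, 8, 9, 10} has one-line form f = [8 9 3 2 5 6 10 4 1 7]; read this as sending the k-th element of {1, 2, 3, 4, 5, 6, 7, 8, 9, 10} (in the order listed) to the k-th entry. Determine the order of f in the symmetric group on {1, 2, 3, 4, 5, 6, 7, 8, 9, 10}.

Writing f as disjoint cycles, the cycle lengths are 5, 2, 1, 1, 1.
The order of f is the least common multiple of its cycle lengths: lcm(5, 2) = 10.

10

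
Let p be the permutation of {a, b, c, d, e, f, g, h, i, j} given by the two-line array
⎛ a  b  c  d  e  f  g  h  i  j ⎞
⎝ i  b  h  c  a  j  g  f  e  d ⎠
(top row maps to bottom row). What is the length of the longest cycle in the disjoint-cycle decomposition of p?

Decomposing into disjoint cycles gives (a, i, e)(c, h, f, j, d); the longest has length 5.

5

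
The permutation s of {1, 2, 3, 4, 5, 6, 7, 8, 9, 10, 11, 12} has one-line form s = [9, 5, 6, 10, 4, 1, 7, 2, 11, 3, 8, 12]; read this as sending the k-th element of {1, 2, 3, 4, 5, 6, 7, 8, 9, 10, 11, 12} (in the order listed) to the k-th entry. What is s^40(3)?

3

Tracing 3 → 6 → … returns to 3 after 10 steps, so 3 lies in a 10-cycle (1 9 11 8 2 5 4 10 3 6).
Powers repeat with period 10 on this cycle, and 40 mod 10 = 0, so s^40(3) = s^0(3).
So s^40(3) = 3.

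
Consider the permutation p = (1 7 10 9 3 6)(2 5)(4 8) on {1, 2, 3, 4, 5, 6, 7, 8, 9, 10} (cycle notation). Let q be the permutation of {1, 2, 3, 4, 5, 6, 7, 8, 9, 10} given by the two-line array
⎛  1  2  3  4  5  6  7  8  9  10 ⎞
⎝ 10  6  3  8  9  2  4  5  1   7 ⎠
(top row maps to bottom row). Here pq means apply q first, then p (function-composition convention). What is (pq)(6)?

5

(pq)(6) = p(q(6)). q(6) = 2, then p(2) = 5. So (pq)(6) = 5.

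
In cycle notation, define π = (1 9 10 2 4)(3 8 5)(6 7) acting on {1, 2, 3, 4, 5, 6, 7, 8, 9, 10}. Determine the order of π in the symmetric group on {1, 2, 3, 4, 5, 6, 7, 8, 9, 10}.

30

The cycle type of π is (5, 3, 2).
The order of π is the least common multiple of its cycle lengths: lcm(5, 3, 2) = 30.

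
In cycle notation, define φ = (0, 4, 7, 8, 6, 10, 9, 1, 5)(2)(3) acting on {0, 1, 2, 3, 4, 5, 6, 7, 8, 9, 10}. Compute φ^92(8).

10

8 lies in the 9-cycle (0, 4, 7, 8, 6, 10, 9, 1, 5).
On a 9-cycle, φ^9 is the identity, so φ^92 = φ^2 there (92 ≡ 2 mod 9).
Advancing 2 steps from 8: 8 → 6 → 10.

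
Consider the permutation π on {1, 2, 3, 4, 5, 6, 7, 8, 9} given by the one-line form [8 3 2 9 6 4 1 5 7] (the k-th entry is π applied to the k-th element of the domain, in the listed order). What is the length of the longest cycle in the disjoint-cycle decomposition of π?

Decomposing into disjoint cycles gives (1 8 5 6 4 9 7)(2 3); the longest has length 7.

7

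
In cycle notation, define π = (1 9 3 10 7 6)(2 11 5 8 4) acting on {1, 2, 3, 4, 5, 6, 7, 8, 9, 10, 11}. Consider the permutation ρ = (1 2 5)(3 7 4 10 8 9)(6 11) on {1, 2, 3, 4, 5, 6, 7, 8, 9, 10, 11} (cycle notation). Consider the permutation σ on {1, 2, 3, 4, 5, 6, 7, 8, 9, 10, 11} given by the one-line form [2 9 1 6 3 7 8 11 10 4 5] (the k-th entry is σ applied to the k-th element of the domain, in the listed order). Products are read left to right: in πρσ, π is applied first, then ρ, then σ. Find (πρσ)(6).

9

Chase 6: π(6) = 1; ρ(1) = 2; σ(2) = 9. Hence (πρσ)(6) = 9.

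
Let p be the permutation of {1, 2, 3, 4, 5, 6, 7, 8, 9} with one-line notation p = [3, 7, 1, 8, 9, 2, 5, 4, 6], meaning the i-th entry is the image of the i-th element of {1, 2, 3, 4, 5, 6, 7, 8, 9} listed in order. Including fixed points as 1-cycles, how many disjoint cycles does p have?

3

The cycle decomposition is (1, 3)(2, 7, 5, 9, 6)(4, 8), which has 3 cycles (counting 1-cycles).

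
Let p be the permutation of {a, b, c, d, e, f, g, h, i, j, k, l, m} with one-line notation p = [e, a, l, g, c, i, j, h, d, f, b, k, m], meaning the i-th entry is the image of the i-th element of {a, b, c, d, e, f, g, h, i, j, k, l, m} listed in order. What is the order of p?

Writing p as disjoint cycles, the cycle lengths are 6, 5, 1, 1.
Since disjoint cycles commute, ord(p) = lcm(6, 5) = 30.

30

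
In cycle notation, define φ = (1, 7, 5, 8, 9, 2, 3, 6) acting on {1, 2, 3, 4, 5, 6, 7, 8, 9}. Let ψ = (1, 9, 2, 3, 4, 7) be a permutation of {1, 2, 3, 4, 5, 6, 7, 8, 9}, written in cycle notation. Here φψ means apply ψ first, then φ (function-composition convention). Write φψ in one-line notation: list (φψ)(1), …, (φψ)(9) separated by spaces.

2 6 4 5 8 1 7 9 3

(φψ)(x) = φ(ψ(x)). Computing each image: φ(ψ(1)) = φ(9) = 2, φ(ψ(2)) = φ(3) = 6, φ(ψ(3)) = φ(4) = 4, φ(ψ(4)) = φ(7) = 5, φ(ψ(5)) = φ(5) = 8, φ(ψ(6)) = φ(6) = 1, φ(ψ(7)) = φ(1) = 7, φ(ψ(8)) = φ(8) = 9, φ(ψ(9)) = φ(2) = 3.
Hence φψ = [2 6 4 5 8 1 7 9 3].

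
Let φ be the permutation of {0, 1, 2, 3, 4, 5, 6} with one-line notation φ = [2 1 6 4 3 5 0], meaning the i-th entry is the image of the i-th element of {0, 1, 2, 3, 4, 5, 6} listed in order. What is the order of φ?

6

The disjoint-cycle form of φ has cycle lengths 3, 2, 1, 1.
Since disjoint cycles commute, ord(φ) = lcm(3, 2) = 6.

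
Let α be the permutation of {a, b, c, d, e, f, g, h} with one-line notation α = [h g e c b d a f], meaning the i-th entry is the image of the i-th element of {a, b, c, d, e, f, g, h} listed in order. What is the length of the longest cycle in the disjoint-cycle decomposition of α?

8

Decomposing into disjoint cycles gives (a h f d c e b g); the longest has length 8.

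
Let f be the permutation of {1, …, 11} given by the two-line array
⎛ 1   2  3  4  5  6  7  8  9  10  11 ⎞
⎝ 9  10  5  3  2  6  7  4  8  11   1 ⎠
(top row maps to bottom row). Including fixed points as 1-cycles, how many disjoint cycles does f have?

The cycle decomposition is (1, 9, 8, 4, 3, 5, 2, 10, 11)(6)(7), which has 3 cycles (counting 1-cycles).

3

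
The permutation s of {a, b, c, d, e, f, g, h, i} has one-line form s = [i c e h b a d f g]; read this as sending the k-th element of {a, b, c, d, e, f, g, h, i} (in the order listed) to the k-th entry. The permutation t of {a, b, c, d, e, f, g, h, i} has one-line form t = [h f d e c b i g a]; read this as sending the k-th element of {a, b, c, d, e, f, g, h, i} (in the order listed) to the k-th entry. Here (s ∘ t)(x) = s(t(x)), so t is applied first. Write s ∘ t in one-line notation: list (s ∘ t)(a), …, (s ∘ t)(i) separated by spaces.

f a h b e c g d i

(s ∘ t)(x) = s(t(x)). Computing each image: s(t(a)) = s(h) = f, s(t(b)) = s(f) = a, s(t(c)) = s(d) = h, s(t(d)) = s(e) = b, s(t(e)) = s(c) = e, s(t(f)) = s(b) = c, s(t(g)) = s(i) = g, s(t(h)) = s(g) = d, s(t(i)) = s(a) = i.
Hence s ∘ t = [f a h b e c g d i].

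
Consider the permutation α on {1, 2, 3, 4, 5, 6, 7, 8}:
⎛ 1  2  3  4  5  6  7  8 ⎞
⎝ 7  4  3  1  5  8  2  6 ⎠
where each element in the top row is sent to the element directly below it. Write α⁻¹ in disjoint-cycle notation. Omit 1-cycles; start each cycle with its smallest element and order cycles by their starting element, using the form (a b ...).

First write α in disjoint cycles: (1 7 2 4)(6 8).
Reversing each cycle (and rotating so the smallest element leads) gives α⁻¹ = (1 4 2 7)(6 8).

(1 4 2 7)(6 8)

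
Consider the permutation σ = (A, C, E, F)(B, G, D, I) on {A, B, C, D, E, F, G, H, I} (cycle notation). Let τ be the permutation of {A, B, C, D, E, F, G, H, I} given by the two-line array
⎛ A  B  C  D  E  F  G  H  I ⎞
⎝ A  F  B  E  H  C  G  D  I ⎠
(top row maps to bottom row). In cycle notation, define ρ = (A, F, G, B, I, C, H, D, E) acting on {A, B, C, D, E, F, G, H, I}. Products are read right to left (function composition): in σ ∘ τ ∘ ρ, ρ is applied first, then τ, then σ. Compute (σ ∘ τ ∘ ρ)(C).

Chase C: ρ(C) = H; τ(H) = D; σ(D) = I. Hence (σ ∘ τ ∘ ρ)(C) = I.

I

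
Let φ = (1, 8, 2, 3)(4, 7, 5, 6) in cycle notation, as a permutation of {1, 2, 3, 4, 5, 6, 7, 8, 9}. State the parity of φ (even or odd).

The cycle lengths are 4, 4, 1.
A cycle is odd iff its length is even; φ has 2 even-length cycles, so sgn(φ) = (−1)^2 and φ is even.

even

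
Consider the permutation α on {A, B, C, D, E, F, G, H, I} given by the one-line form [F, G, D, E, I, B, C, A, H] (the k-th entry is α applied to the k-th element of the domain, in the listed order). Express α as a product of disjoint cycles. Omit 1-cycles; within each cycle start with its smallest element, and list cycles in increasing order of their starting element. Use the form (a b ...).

Start at A and follow images: A → F → B → G → C → D → E → I → H → A, giving the cycle (A F B G C D E I H).
Continuing from each remaining unvisited element yields (A F B G C D E I H).

(A F B G C D E I H)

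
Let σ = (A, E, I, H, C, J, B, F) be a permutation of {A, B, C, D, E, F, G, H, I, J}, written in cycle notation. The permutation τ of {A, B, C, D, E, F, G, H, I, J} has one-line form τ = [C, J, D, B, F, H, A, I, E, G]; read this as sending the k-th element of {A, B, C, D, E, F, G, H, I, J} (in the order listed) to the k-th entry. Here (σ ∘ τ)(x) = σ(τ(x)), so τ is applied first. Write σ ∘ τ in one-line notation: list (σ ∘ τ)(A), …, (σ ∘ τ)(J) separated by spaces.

J B D F A C E H I G

(σ ∘ τ)(x) = σ(τ(x)). Computing each image: σ(τ(A)) = σ(C) = J, σ(τ(B)) = σ(J) = B, σ(τ(C)) = σ(D) = D, σ(τ(D)) = σ(B) = F, σ(τ(E)) = σ(F) = A, σ(τ(F)) = σ(H) = C, σ(τ(G)) = σ(A) = E, σ(τ(H)) = σ(I) = H, σ(τ(I)) = σ(E) = I, σ(τ(J)) = σ(G) = G.
Hence σ ∘ τ = [J B D F A C E H I G].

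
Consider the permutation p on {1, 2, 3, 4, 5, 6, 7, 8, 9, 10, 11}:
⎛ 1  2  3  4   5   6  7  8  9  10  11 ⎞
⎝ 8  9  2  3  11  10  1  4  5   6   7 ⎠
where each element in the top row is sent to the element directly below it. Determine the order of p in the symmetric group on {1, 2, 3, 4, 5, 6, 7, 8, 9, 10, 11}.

Decomposing into disjoint cycles gives cycle lengths 9, 2.
The order of p is the least common multiple of its cycle lengths: lcm(9, 2) = 18.

18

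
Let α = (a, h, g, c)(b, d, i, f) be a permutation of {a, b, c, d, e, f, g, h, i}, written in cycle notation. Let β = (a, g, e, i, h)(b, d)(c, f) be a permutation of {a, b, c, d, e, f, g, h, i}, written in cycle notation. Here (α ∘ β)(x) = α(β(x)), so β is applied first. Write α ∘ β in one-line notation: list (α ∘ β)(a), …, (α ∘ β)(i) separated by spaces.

(α ∘ β)(x) = α(β(x)). Computing each image: α(β(a)) = α(g) = c, α(β(b)) = α(d) = i, α(β(c)) = α(f) = b, α(β(d)) = α(b) = d, α(β(e)) = α(i) = f, α(β(f)) = α(c) = a, α(β(g)) = α(e) = e, α(β(h)) = α(a) = h, α(β(i)) = α(h) = g.
Hence α ∘ β = [c i b d f a e h g].

c i b d f a e h g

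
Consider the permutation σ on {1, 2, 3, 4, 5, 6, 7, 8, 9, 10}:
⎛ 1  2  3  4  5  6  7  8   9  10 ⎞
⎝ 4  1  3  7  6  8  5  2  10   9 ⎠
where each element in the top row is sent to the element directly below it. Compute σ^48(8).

Tracing 8 → 2 → … returns to 8 after 7 steps, so 8 lies in a 7-cycle (1, 4, 7, 5, 6, 8, 2).
Powers repeat with period 7 on this cycle, and 48 mod 7 = 6, so σ^48(8) = σ^6(8).
Stepping 6 places around the cycle: 8 → 2 → 1 → 4 → 7 → 5 → 6.

6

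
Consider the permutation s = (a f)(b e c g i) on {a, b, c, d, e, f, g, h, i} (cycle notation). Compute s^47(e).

g

e lies in the 5-cycle (b e c g i).
Since the cycle has length 5, s^47 acts on it the same as s^2 (47 mod 5 = 2).
Stepping 2 places around the cycle: e → c → g.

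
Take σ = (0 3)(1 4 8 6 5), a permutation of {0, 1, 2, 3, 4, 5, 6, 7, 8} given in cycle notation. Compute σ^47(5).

5 lies in the 5-cycle (1 4 8 6 5).
Powers repeat with period 5 on this cycle, and 47 mod 5 = 2, so σ^47(5) = σ^2(5).
Stepping 2 places around the cycle: 5 → 1 → 4.

4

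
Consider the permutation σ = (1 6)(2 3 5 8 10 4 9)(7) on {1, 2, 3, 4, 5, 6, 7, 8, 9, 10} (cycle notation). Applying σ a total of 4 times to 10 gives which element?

3

10 lies in the 7-cycle (2 3 5 8 10 4 9).
Advancing 4 steps from 10: 10 → 4 → 9 → 2 → 3.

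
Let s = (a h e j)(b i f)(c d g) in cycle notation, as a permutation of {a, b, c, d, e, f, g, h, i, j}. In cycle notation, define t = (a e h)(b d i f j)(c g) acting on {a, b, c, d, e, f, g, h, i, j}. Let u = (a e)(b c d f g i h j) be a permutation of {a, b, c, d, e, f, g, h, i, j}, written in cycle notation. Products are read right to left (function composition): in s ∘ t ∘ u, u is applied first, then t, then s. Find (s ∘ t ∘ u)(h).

Chase h: u(h) = j; t(j) = b; s(b) = i. Hence (s ∘ t ∘ u)(h) = i.

i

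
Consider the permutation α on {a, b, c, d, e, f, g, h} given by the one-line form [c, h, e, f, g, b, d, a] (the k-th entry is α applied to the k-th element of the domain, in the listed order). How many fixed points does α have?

No element satisfies α(x) = x, so there are 0 fixed points.

0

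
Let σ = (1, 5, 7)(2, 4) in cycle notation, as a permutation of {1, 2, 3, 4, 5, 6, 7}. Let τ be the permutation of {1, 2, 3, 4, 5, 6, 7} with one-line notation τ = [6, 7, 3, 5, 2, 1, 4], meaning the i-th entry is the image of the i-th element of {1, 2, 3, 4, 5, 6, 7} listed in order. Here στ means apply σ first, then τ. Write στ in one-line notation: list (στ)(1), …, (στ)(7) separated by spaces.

For each element, apply σ then τ: 1 → 5 → 2; 2 → 4 → 5; 3 → 3 → 3; 4 → 2 → 7; 5 → 7 → 4; 6 → 6 → 1; 7 → 1 → 6.
So στ in one-line form is 2 5 3 7 4 1 6.

2 5 3 7 4 1 6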